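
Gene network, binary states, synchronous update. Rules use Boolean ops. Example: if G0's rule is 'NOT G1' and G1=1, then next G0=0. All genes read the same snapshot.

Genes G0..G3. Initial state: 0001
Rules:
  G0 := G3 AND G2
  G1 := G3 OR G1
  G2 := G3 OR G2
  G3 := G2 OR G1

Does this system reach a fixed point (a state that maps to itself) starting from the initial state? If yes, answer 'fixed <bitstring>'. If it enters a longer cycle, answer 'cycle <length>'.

Answer: fixed 1111

Derivation:
Step 0: 0001
Step 1: G0=G3&G2=1&0=0 G1=G3|G1=1|0=1 G2=G3|G2=1|0=1 G3=G2|G1=0|0=0 -> 0110
Step 2: G0=G3&G2=0&1=0 G1=G3|G1=0|1=1 G2=G3|G2=0|1=1 G3=G2|G1=1|1=1 -> 0111
Step 3: G0=G3&G2=1&1=1 G1=G3|G1=1|1=1 G2=G3|G2=1|1=1 G3=G2|G1=1|1=1 -> 1111
Step 4: G0=G3&G2=1&1=1 G1=G3|G1=1|1=1 G2=G3|G2=1|1=1 G3=G2|G1=1|1=1 -> 1111
Fixed point reached at step 3: 1111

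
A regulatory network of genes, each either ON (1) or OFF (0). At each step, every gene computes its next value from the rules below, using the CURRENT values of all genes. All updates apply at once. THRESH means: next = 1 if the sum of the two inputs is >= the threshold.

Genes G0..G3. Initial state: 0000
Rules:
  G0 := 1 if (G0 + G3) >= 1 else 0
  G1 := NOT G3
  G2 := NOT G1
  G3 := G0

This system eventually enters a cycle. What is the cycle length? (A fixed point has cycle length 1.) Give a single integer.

Answer: 1

Derivation:
Step 0: 0000
Step 1: G0=(0+0>=1)=0 G1=NOT G3=NOT 0=1 G2=NOT G1=NOT 0=1 G3=G0=0 -> 0110
Step 2: G0=(0+0>=1)=0 G1=NOT G3=NOT 0=1 G2=NOT G1=NOT 1=0 G3=G0=0 -> 0100
Step 3: G0=(0+0>=1)=0 G1=NOT G3=NOT 0=1 G2=NOT G1=NOT 1=0 G3=G0=0 -> 0100
State from step 3 equals state from step 2 -> cycle length 1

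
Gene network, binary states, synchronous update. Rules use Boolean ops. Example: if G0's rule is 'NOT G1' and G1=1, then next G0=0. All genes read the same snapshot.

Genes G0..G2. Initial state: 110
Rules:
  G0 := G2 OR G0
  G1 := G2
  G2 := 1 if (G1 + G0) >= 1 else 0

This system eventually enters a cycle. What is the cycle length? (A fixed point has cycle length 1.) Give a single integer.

Step 0: 110
Step 1: G0=G2|G0=0|1=1 G1=G2=0 G2=(1+1>=1)=1 -> 101
Step 2: G0=G2|G0=1|1=1 G1=G2=1 G2=(0+1>=1)=1 -> 111
Step 3: G0=G2|G0=1|1=1 G1=G2=1 G2=(1+1>=1)=1 -> 111
State from step 3 equals state from step 2 -> cycle length 1

Answer: 1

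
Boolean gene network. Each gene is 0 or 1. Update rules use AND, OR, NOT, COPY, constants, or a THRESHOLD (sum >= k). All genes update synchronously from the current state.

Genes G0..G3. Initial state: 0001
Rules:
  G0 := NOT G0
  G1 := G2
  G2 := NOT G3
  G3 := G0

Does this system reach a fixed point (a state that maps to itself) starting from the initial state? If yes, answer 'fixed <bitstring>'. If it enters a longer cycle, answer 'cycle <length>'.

Step 0: 0001
Step 1: G0=NOT G0=NOT 0=1 G1=G2=0 G2=NOT G3=NOT 1=0 G3=G0=0 -> 1000
Step 2: G0=NOT G0=NOT 1=0 G1=G2=0 G2=NOT G3=NOT 0=1 G3=G0=1 -> 0011
Step 3: G0=NOT G0=NOT 0=1 G1=G2=1 G2=NOT G3=NOT 1=0 G3=G0=0 -> 1100
Step 4: G0=NOT G0=NOT 1=0 G1=G2=0 G2=NOT G3=NOT 0=1 G3=G0=1 -> 0011
Cycle of length 2 starting at step 2 -> no fixed point

Answer: cycle 2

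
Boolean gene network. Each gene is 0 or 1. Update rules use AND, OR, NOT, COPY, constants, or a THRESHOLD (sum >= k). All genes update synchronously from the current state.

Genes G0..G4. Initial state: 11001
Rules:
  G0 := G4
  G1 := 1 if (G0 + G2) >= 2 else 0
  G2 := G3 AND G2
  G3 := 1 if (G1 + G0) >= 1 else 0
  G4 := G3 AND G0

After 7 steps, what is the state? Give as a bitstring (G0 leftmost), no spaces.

Step 1: G0=G4=1 G1=(1+0>=2)=0 G2=G3&G2=0&0=0 G3=(1+1>=1)=1 G4=G3&G0=0&1=0 -> 10010
Step 2: G0=G4=0 G1=(1+0>=2)=0 G2=G3&G2=1&0=0 G3=(0+1>=1)=1 G4=G3&G0=1&1=1 -> 00011
Step 3: G0=G4=1 G1=(0+0>=2)=0 G2=G3&G2=1&0=0 G3=(0+0>=1)=0 G4=G3&G0=1&0=0 -> 10000
Step 4: G0=G4=0 G1=(1+0>=2)=0 G2=G3&G2=0&0=0 G3=(0+1>=1)=1 G4=G3&G0=0&1=0 -> 00010
Step 5: G0=G4=0 G1=(0+0>=2)=0 G2=G3&G2=1&0=0 G3=(0+0>=1)=0 G4=G3&G0=1&0=0 -> 00000
Step 6: G0=G4=0 G1=(0+0>=2)=0 G2=G3&G2=0&0=0 G3=(0+0>=1)=0 G4=G3&G0=0&0=0 -> 00000
Step 7: G0=G4=0 G1=(0+0>=2)=0 G2=G3&G2=0&0=0 G3=(0+0>=1)=0 G4=G3&G0=0&0=0 -> 00000

00000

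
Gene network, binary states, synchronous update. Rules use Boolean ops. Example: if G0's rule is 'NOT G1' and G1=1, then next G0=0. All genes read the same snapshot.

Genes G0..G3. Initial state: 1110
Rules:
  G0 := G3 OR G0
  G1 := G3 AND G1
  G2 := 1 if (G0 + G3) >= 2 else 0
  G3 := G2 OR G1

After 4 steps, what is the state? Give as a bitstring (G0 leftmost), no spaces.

Step 1: G0=G3|G0=0|1=1 G1=G3&G1=0&1=0 G2=(1+0>=2)=0 G3=G2|G1=1|1=1 -> 1001
Step 2: G0=G3|G0=1|1=1 G1=G3&G1=1&0=0 G2=(1+1>=2)=1 G3=G2|G1=0|0=0 -> 1010
Step 3: G0=G3|G0=0|1=1 G1=G3&G1=0&0=0 G2=(1+0>=2)=0 G3=G2|G1=1|0=1 -> 1001
Step 4: G0=G3|G0=1|1=1 G1=G3&G1=1&0=0 G2=(1+1>=2)=1 G3=G2|G1=0|0=0 -> 1010

1010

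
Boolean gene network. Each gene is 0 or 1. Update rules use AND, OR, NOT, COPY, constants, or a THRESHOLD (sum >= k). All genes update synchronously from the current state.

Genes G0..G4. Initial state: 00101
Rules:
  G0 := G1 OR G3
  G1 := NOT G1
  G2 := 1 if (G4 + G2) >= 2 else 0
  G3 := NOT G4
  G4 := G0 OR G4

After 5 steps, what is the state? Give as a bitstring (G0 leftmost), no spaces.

Step 1: G0=G1|G3=0|0=0 G1=NOT G1=NOT 0=1 G2=(1+1>=2)=1 G3=NOT G4=NOT 1=0 G4=G0|G4=0|1=1 -> 01101
Step 2: G0=G1|G3=1|0=1 G1=NOT G1=NOT 1=0 G2=(1+1>=2)=1 G3=NOT G4=NOT 1=0 G4=G0|G4=0|1=1 -> 10101
Step 3: G0=G1|G3=0|0=0 G1=NOT G1=NOT 0=1 G2=(1+1>=2)=1 G3=NOT G4=NOT 1=0 G4=G0|G4=1|1=1 -> 01101
Step 4: G0=G1|G3=1|0=1 G1=NOT G1=NOT 1=0 G2=(1+1>=2)=1 G3=NOT G4=NOT 1=0 G4=G0|G4=0|1=1 -> 10101
Step 5: G0=G1|G3=0|0=0 G1=NOT G1=NOT 0=1 G2=(1+1>=2)=1 G3=NOT G4=NOT 1=0 G4=G0|G4=1|1=1 -> 01101

01101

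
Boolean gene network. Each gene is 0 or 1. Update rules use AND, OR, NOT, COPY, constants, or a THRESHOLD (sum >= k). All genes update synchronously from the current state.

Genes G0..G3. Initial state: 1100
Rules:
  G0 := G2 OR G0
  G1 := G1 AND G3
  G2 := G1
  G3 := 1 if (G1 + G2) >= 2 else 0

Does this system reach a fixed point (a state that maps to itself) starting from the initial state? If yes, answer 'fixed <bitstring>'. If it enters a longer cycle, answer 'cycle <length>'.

Step 0: 1100
Step 1: G0=G2|G0=0|1=1 G1=G1&G3=1&0=0 G2=G1=1 G3=(1+0>=2)=0 -> 1010
Step 2: G0=G2|G0=1|1=1 G1=G1&G3=0&0=0 G2=G1=0 G3=(0+1>=2)=0 -> 1000
Step 3: G0=G2|G0=0|1=1 G1=G1&G3=0&0=0 G2=G1=0 G3=(0+0>=2)=0 -> 1000
Fixed point reached at step 2: 1000

Answer: fixed 1000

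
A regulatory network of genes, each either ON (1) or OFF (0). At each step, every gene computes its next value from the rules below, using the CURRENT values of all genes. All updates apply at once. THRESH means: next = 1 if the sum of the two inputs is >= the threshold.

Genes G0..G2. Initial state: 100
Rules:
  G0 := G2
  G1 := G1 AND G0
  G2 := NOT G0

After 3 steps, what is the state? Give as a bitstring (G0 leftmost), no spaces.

Step 1: G0=G2=0 G1=G1&G0=0&1=0 G2=NOT G0=NOT 1=0 -> 000
Step 2: G0=G2=0 G1=G1&G0=0&0=0 G2=NOT G0=NOT 0=1 -> 001
Step 3: G0=G2=1 G1=G1&G0=0&0=0 G2=NOT G0=NOT 0=1 -> 101

101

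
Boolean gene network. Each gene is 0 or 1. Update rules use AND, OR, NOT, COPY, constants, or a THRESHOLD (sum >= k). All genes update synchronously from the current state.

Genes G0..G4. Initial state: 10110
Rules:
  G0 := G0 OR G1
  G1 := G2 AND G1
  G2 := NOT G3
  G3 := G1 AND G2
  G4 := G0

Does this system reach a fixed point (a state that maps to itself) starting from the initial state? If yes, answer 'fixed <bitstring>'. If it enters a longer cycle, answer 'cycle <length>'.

Answer: fixed 10101

Derivation:
Step 0: 10110
Step 1: G0=G0|G1=1|0=1 G1=G2&G1=1&0=0 G2=NOT G3=NOT 1=0 G3=G1&G2=0&1=0 G4=G0=1 -> 10001
Step 2: G0=G0|G1=1|0=1 G1=G2&G1=0&0=0 G2=NOT G3=NOT 0=1 G3=G1&G2=0&0=0 G4=G0=1 -> 10101
Step 3: G0=G0|G1=1|0=1 G1=G2&G1=1&0=0 G2=NOT G3=NOT 0=1 G3=G1&G2=0&1=0 G4=G0=1 -> 10101
Fixed point reached at step 2: 10101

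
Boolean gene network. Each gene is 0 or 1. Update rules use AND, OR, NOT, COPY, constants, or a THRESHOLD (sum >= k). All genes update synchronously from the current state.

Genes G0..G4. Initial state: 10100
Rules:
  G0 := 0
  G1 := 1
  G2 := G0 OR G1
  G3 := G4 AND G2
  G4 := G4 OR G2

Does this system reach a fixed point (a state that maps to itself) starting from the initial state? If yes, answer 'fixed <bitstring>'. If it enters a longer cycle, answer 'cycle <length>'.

Step 0: 10100
Step 1: G0=0(const) G1=1(const) G2=G0|G1=1|0=1 G3=G4&G2=0&1=0 G4=G4|G2=0|1=1 -> 01101
Step 2: G0=0(const) G1=1(const) G2=G0|G1=0|1=1 G3=G4&G2=1&1=1 G4=G4|G2=1|1=1 -> 01111
Step 3: G0=0(const) G1=1(const) G2=G0|G1=0|1=1 G3=G4&G2=1&1=1 G4=G4|G2=1|1=1 -> 01111
Fixed point reached at step 2: 01111

Answer: fixed 01111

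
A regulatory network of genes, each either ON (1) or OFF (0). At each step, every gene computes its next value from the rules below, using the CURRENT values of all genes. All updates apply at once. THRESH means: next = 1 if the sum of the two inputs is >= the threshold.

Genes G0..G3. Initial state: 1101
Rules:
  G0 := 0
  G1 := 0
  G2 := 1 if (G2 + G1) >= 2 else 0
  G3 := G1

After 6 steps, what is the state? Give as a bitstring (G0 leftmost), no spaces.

Step 1: G0=0(const) G1=0(const) G2=(0+1>=2)=0 G3=G1=1 -> 0001
Step 2: G0=0(const) G1=0(const) G2=(0+0>=2)=0 G3=G1=0 -> 0000
Step 3: G0=0(const) G1=0(const) G2=(0+0>=2)=0 G3=G1=0 -> 0000
Step 4: G0=0(const) G1=0(const) G2=(0+0>=2)=0 G3=G1=0 -> 0000
Step 5: G0=0(const) G1=0(const) G2=(0+0>=2)=0 G3=G1=0 -> 0000
Step 6: G0=0(const) G1=0(const) G2=(0+0>=2)=0 G3=G1=0 -> 0000

0000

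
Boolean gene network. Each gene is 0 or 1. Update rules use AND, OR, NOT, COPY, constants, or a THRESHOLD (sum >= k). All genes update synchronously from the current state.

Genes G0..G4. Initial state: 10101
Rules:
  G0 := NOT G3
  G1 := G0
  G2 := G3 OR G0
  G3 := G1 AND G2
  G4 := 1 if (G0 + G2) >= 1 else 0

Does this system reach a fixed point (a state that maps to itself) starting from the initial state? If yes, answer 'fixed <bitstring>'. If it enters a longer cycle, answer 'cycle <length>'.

Answer: cycle 6

Derivation:
Step 0: 10101
Step 1: G0=NOT G3=NOT 0=1 G1=G0=1 G2=G3|G0=0|1=1 G3=G1&G2=0&1=0 G4=(1+1>=1)=1 -> 11101
Step 2: G0=NOT G3=NOT 0=1 G1=G0=1 G2=G3|G0=0|1=1 G3=G1&G2=1&1=1 G4=(1+1>=1)=1 -> 11111
Step 3: G0=NOT G3=NOT 1=0 G1=G0=1 G2=G3|G0=1|1=1 G3=G1&G2=1&1=1 G4=(1+1>=1)=1 -> 01111
Step 4: G0=NOT G3=NOT 1=0 G1=G0=0 G2=G3|G0=1|0=1 G3=G1&G2=1&1=1 G4=(0+1>=1)=1 -> 00111
Step 5: G0=NOT G3=NOT 1=0 G1=G0=0 G2=G3|G0=1|0=1 G3=G1&G2=0&1=0 G4=(0+1>=1)=1 -> 00101
Step 6: G0=NOT G3=NOT 0=1 G1=G0=0 G2=G3|G0=0|0=0 G3=G1&G2=0&1=0 G4=(0+1>=1)=1 -> 10001
Step 7: G0=NOT G3=NOT 0=1 G1=G0=1 G2=G3|G0=0|1=1 G3=G1&G2=0&0=0 G4=(1+0>=1)=1 -> 11101
Cycle of length 6 starting at step 1 -> no fixed point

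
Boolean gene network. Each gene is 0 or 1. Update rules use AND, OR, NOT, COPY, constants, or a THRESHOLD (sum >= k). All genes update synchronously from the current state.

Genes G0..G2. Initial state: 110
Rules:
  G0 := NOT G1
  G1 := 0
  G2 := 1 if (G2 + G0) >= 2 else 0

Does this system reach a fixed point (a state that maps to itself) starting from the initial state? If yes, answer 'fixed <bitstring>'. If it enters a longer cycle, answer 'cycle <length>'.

Step 0: 110
Step 1: G0=NOT G1=NOT 1=0 G1=0(const) G2=(0+1>=2)=0 -> 000
Step 2: G0=NOT G1=NOT 0=1 G1=0(const) G2=(0+0>=2)=0 -> 100
Step 3: G0=NOT G1=NOT 0=1 G1=0(const) G2=(0+1>=2)=0 -> 100
Fixed point reached at step 2: 100

Answer: fixed 100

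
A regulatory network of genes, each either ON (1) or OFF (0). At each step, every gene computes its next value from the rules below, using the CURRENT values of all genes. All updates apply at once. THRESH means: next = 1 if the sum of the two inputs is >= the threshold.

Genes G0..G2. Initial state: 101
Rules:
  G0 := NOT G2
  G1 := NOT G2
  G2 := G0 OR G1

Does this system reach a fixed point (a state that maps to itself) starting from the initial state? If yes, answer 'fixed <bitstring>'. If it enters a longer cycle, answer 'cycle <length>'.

Step 0: 101
Step 1: G0=NOT G2=NOT 1=0 G1=NOT G2=NOT 1=0 G2=G0|G1=1|0=1 -> 001
Step 2: G0=NOT G2=NOT 1=0 G1=NOT G2=NOT 1=0 G2=G0|G1=0|0=0 -> 000
Step 3: G0=NOT G2=NOT 0=1 G1=NOT G2=NOT 0=1 G2=G0|G1=0|0=0 -> 110
Step 4: G0=NOT G2=NOT 0=1 G1=NOT G2=NOT 0=1 G2=G0|G1=1|1=1 -> 111
Step 5: G0=NOT G2=NOT 1=0 G1=NOT G2=NOT 1=0 G2=G0|G1=1|1=1 -> 001
Cycle of length 4 starting at step 1 -> no fixed point

Answer: cycle 4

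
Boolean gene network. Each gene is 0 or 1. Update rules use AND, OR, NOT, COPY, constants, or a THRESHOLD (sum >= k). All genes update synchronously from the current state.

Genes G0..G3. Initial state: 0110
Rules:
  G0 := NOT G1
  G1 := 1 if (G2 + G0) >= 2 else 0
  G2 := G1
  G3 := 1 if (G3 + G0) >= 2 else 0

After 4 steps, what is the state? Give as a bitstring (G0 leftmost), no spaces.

Step 1: G0=NOT G1=NOT 1=0 G1=(1+0>=2)=0 G2=G1=1 G3=(0+0>=2)=0 -> 0010
Step 2: G0=NOT G1=NOT 0=1 G1=(1+0>=2)=0 G2=G1=0 G3=(0+0>=2)=0 -> 1000
Step 3: G0=NOT G1=NOT 0=1 G1=(0+1>=2)=0 G2=G1=0 G3=(0+1>=2)=0 -> 1000
Step 4: G0=NOT G1=NOT 0=1 G1=(0+1>=2)=0 G2=G1=0 G3=(0+1>=2)=0 -> 1000

1000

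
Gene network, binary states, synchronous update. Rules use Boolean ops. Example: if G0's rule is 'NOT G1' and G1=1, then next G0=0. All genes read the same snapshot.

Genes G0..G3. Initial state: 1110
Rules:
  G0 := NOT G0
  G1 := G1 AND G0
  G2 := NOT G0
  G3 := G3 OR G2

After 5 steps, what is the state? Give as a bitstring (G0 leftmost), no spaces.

Step 1: G0=NOT G0=NOT 1=0 G1=G1&G0=1&1=1 G2=NOT G0=NOT 1=0 G3=G3|G2=0|1=1 -> 0101
Step 2: G0=NOT G0=NOT 0=1 G1=G1&G0=1&0=0 G2=NOT G0=NOT 0=1 G3=G3|G2=1|0=1 -> 1011
Step 3: G0=NOT G0=NOT 1=0 G1=G1&G0=0&1=0 G2=NOT G0=NOT 1=0 G3=G3|G2=1|1=1 -> 0001
Step 4: G0=NOT G0=NOT 0=1 G1=G1&G0=0&0=0 G2=NOT G0=NOT 0=1 G3=G3|G2=1|0=1 -> 1011
Step 5: G0=NOT G0=NOT 1=0 G1=G1&G0=0&1=0 G2=NOT G0=NOT 1=0 G3=G3|G2=1|1=1 -> 0001

0001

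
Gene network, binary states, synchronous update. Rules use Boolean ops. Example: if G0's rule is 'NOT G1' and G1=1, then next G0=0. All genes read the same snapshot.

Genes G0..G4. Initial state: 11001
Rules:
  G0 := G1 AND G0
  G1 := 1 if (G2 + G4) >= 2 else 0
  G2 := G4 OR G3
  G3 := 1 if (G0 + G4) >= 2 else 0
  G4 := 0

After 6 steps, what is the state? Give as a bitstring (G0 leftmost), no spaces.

Step 1: G0=G1&G0=1&1=1 G1=(0+1>=2)=0 G2=G4|G3=1|0=1 G3=(1+1>=2)=1 G4=0(const) -> 10110
Step 2: G0=G1&G0=0&1=0 G1=(1+0>=2)=0 G2=G4|G3=0|1=1 G3=(1+0>=2)=0 G4=0(const) -> 00100
Step 3: G0=G1&G0=0&0=0 G1=(1+0>=2)=0 G2=G4|G3=0|0=0 G3=(0+0>=2)=0 G4=0(const) -> 00000
Step 4: G0=G1&G0=0&0=0 G1=(0+0>=2)=0 G2=G4|G3=0|0=0 G3=(0+0>=2)=0 G4=0(const) -> 00000
Step 5: G0=G1&G0=0&0=0 G1=(0+0>=2)=0 G2=G4|G3=0|0=0 G3=(0+0>=2)=0 G4=0(const) -> 00000
Step 6: G0=G1&G0=0&0=0 G1=(0+0>=2)=0 G2=G4|G3=0|0=0 G3=(0+0>=2)=0 G4=0(const) -> 00000

00000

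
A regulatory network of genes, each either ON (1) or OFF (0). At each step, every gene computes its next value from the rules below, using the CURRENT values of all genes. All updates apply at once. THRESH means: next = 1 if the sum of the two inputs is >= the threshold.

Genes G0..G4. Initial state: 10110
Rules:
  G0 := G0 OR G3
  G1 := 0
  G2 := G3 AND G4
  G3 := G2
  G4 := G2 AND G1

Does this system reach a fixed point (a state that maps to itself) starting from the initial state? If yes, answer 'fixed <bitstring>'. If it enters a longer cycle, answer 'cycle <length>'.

Answer: fixed 10000

Derivation:
Step 0: 10110
Step 1: G0=G0|G3=1|1=1 G1=0(const) G2=G3&G4=1&0=0 G3=G2=1 G4=G2&G1=1&0=0 -> 10010
Step 2: G0=G0|G3=1|1=1 G1=0(const) G2=G3&G4=1&0=0 G3=G2=0 G4=G2&G1=0&0=0 -> 10000
Step 3: G0=G0|G3=1|0=1 G1=0(const) G2=G3&G4=0&0=0 G3=G2=0 G4=G2&G1=0&0=0 -> 10000
Fixed point reached at step 2: 10000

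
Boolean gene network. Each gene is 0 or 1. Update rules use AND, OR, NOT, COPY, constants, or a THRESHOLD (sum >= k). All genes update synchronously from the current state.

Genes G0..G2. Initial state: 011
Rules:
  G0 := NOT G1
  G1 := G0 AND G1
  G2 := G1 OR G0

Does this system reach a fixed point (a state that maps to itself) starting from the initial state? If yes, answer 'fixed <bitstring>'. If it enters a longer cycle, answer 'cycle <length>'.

Answer: fixed 101

Derivation:
Step 0: 011
Step 1: G0=NOT G1=NOT 1=0 G1=G0&G1=0&1=0 G2=G1|G0=1|0=1 -> 001
Step 2: G0=NOT G1=NOT 0=1 G1=G0&G1=0&0=0 G2=G1|G0=0|0=0 -> 100
Step 3: G0=NOT G1=NOT 0=1 G1=G0&G1=1&0=0 G2=G1|G0=0|1=1 -> 101
Step 4: G0=NOT G1=NOT 0=1 G1=G0&G1=1&0=0 G2=G1|G0=0|1=1 -> 101
Fixed point reached at step 3: 101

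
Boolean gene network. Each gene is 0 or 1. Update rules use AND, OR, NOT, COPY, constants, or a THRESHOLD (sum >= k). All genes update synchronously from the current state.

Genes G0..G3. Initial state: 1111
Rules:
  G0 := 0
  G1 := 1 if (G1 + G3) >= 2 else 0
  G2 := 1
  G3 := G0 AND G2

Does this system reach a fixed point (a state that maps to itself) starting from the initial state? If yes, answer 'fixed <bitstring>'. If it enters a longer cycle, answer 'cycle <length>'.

Answer: fixed 0010

Derivation:
Step 0: 1111
Step 1: G0=0(const) G1=(1+1>=2)=1 G2=1(const) G3=G0&G2=1&1=1 -> 0111
Step 2: G0=0(const) G1=(1+1>=2)=1 G2=1(const) G3=G0&G2=0&1=0 -> 0110
Step 3: G0=0(const) G1=(1+0>=2)=0 G2=1(const) G3=G0&G2=0&1=0 -> 0010
Step 4: G0=0(const) G1=(0+0>=2)=0 G2=1(const) G3=G0&G2=0&1=0 -> 0010
Fixed point reached at step 3: 0010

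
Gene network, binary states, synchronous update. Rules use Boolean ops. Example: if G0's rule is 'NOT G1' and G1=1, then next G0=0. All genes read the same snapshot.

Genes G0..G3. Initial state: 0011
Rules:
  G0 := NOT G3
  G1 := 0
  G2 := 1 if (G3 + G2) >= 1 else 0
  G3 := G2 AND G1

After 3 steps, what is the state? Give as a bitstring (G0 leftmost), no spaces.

Step 1: G0=NOT G3=NOT 1=0 G1=0(const) G2=(1+1>=1)=1 G3=G2&G1=1&0=0 -> 0010
Step 2: G0=NOT G3=NOT 0=1 G1=0(const) G2=(0+1>=1)=1 G3=G2&G1=1&0=0 -> 1010
Step 3: G0=NOT G3=NOT 0=1 G1=0(const) G2=(0+1>=1)=1 G3=G2&G1=1&0=0 -> 1010

1010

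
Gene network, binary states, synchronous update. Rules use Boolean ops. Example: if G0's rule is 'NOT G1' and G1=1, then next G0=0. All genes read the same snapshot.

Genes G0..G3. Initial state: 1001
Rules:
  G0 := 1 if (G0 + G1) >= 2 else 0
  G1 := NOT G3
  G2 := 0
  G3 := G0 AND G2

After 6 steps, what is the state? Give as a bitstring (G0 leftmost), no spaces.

Step 1: G0=(1+0>=2)=0 G1=NOT G3=NOT 1=0 G2=0(const) G3=G0&G2=1&0=0 -> 0000
Step 2: G0=(0+0>=2)=0 G1=NOT G3=NOT 0=1 G2=0(const) G3=G0&G2=0&0=0 -> 0100
Step 3: G0=(0+1>=2)=0 G1=NOT G3=NOT 0=1 G2=0(const) G3=G0&G2=0&0=0 -> 0100
Step 4: G0=(0+1>=2)=0 G1=NOT G3=NOT 0=1 G2=0(const) G3=G0&G2=0&0=0 -> 0100
Step 5: G0=(0+1>=2)=0 G1=NOT G3=NOT 0=1 G2=0(const) G3=G0&G2=0&0=0 -> 0100
Step 6: G0=(0+1>=2)=0 G1=NOT G3=NOT 0=1 G2=0(const) G3=G0&G2=0&0=0 -> 0100

0100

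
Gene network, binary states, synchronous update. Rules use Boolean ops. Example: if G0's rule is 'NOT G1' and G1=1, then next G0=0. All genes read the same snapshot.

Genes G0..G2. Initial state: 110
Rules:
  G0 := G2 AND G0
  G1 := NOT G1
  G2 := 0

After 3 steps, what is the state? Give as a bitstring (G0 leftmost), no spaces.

Step 1: G0=G2&G0=0&1=0 G1=NOT G1=NOT 1=0 G2=0(const) -> 000
Step 2: G0=G2&G0=0&0=0 G1=NOT G1=NOT 0=1 G2=0(const) -> 010
Step 3: G0=G2&G0=0&0=0 G1=NOT G1=NOT 1=0 G2=0(const) -> 000

000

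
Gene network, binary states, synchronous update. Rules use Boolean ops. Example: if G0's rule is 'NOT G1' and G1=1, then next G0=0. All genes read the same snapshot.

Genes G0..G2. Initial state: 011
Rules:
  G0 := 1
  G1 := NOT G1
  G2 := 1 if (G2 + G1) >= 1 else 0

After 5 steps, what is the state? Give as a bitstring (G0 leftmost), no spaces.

Step 1: G0=1(const) G1=NOT G1=NOT 1=0 G2=(1+1>=1)=1 -> 101
Step 2: G0=1(const) G1=NOT G1=NOT 0=1 G2=(1+0>=1)=1 -> 111
Step 3: G0=1(const) G1=NOT G1=NOT 1=0 G2=(1+1>=1)=1 -> 101
Step 4: G0=1(const) G1=NOT G1=NOT 0=1 G2=(1+0>=1)=1 -> 111
Step 5: G0=1(const) G1=NOT G1=NOT 1=0 G2=(1+1>=1)=1 -> 101

101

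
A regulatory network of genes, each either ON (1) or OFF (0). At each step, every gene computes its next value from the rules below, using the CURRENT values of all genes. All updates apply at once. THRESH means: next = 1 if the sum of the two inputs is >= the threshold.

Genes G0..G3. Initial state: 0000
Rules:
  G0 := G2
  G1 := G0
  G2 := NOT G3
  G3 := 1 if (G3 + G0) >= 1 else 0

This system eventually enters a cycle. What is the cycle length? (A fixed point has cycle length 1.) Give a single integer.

Answer: 1

Derivation:
Step 0: 0000
Step 1: G0=G2=0 G1=G0=0 G2=NOT G3=NOT 0=1 G3=(0+0>=1)=0 -> 0010
Step 2: G0=G2=1 G1=G0=0 G2=NOT G3=NOT 0=1 G3=(0+0>=1)=0 -> 1010
Step 3: G0=G2=1 G1=G0=1 G2=NOT G3=NOT 0=1 G3=(0+1>=1)=1 -> 1111
Step 4: G0=G2=1 G1=G0=1 G2=NOT G3=NOT 1=0 G3=(1+1>=1)=1 -> 1101
Step 5: G0=G2=0 G1=G0=1 G2=NOT G3=NOT 1=0 G3=(1+1>=1)=1 -> 0101
Step 6: G0=G2=0 G1=G0=0 G2=NOT G3=NOT 1=0 G3=(1+0>=1)=1 -> 0001
Step 7: G0=G2=0 G1=G0=0 G2=NOT G3=NOT 1=0 G3=(1+0>=1)=1 -> 0001
State from step 7 equals state from step 6 -> cycle length 1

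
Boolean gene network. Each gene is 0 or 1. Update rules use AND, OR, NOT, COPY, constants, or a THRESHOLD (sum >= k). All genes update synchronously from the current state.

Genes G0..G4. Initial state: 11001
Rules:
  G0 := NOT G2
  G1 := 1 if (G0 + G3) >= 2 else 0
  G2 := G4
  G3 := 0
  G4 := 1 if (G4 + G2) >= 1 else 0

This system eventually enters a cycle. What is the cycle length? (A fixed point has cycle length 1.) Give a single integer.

Answer: 1

Derivation:
Step 0: 11001
Step 1: G0=NOT G2=NOT 0=1 G1=(1+0>=2)=0 G2=G4=1 G3=0(const) G4=(1+0>=1)=1 -> 10101
Step 2: G0=NOT G2=NOT 1=0 G1=(1+0>=2)=0 G2=G4=1 G3=0(const) G4=(1+1>=1)=1 -> 00101
Step 3: G0=NOT G2=NOT 1=0 G1=(0+0>=2)=0 G2=G4=1 G3=0(const) G4=(1+1>=1)=1 -> 00101
State from step 3 equals state from step 2 -> cycle length 1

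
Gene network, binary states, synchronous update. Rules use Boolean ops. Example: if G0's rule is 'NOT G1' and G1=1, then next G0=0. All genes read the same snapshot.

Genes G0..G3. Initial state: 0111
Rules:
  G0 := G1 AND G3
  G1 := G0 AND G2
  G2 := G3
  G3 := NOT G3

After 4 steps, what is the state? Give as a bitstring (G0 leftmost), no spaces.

Step 1: G0=G1&G3=1&1=1 G1=G0&G2=0&1=0 G2=G3=1 G3=NOT G3=NOT 1=0 -> 1010
Step 2: G0=G1&G3=0&0=0 G1=G0&G2=1&1=1 G2=G3=0 G3=NOT G3=NOT 0=1 -> 0101
Step 3: G0=G1&G3=1&1=1 G1=G0&G2=0&0=0 G2=G3=1 G3=NOT G3=NOT 1=0 -> 1010
Step 4: G0=G1&G3=0&0=0 G1=G0&G2=1&1=1 G2=G3=0 G3=NOT G3=NOT 0=1 -> 0101

0101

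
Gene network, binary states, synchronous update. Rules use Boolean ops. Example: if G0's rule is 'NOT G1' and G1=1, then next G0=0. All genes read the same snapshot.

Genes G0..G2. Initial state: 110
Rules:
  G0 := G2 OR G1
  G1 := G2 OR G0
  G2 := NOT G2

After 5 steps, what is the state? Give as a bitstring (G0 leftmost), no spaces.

Step 1: G0=G2|G1=0|1=1 G1=G2|G0=0|1=1 G2=NOT G2=NOT 0=1 -> 111
Step 2: G0=G2|G1=1|1=1 G1=G2|G0=1|1=1 G2=NOT G2=NOT 1=0 -> 110
Step 3: G0=G2|G1=0|1=1 G1=G2|G0=0|1=1 G2=NOT G2=NOT 0=1 -> 111
Step 4: G0=G2|G1=1|1=1 G1=G2|G0=1|1=1 G2=NOT G2=NOT 1=0 -> 110
Step 5: G0=G2|G1=0|1=1 G1=G2|G0=0|1=1 G2=NOT G2=NOT 0=1 -> 111

111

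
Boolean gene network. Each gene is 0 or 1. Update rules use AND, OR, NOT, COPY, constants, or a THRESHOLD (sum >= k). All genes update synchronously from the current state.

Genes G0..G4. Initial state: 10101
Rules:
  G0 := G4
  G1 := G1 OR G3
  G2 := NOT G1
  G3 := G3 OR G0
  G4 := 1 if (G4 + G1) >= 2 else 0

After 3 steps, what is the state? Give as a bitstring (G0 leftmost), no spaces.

Step 1: G0=G4=1 G1=G1|G3=0|0=0 G2=NOT G1=NOT 0=1 G3=G3|G0=0|1=1 G4=(1+0>=2)=0 -> 10110
Step 2: G0=G4=0 G1=G1|G3=0|1=1 G2=NOT G1=NOT 0=1 G3=G3|G0=1|1=1 G4=(0+0>=2)=0 -> 01110
Step 3: G0=G4=0 G1=G1|G3=1|1=1 G2=NOT G1=NOT 1=0 G3=G3|G0=1|0=1 G4=(0+1>=2)=0 -> 01010

01010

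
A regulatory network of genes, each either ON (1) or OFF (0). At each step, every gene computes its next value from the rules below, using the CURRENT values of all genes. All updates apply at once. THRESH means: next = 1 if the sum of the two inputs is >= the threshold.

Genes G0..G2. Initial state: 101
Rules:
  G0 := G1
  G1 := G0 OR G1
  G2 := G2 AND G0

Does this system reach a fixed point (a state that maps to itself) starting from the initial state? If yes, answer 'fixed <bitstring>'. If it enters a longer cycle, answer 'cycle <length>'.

Answer: fixed 110

Derivation:
Step 0: 101
Step 1: G0=G1=0 G1=G0|G1=1|0=1 G2=G2&G0=1&1=1 -> 011
Step 2: G0=G1=1 G1=G0|G1=0|1=1 G2=G2&G0=1&0=0 -> 110
Step 3: G0=G1=1 G1=G0|G1=1|1=1 G2=G2&G0=0&1=0 -> 110
Fixed point reached at step 2: 110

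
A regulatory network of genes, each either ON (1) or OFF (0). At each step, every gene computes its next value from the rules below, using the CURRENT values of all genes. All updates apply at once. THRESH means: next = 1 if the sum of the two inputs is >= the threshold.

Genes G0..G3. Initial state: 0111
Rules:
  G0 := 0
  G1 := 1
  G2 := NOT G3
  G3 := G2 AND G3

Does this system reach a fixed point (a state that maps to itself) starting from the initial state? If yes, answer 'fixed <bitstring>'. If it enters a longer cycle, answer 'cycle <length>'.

Answer: fixed 0110

Derivation:
Step 0: 0111
Step 1: G0=0(const) G1=1(const) G2=NOT G3=NOT 1=0 G3=G2&G3=1&1=1 -> 0101
Step 2: G0=0(const) G1=1(const) G2=NOT G3=NOT 1=0 G3=G2&G3=0&1=0 -> 0100
Step 3: G0=0(const) G1=1(const) G2=NOT G3=NOT 0=1 G3=G2&G3=0&0=0 -> 0110
Step 4: G0=0(const) G1=1(const) G2=NOT G3=NOT 0=1 G3=G2&G3=1&0=0 -> 0110
Fixed point reached at step 3: 0110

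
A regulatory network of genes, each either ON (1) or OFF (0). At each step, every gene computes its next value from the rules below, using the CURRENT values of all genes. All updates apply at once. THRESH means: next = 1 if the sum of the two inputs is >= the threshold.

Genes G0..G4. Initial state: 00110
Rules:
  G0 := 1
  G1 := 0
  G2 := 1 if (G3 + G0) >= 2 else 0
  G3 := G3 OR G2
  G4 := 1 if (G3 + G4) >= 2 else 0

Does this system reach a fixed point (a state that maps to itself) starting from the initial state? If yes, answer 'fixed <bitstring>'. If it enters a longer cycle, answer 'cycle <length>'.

Answer: fixed 10110

Derivation:
Step 0: 00110
Step 1: G0=1(const) G1=0(const) G2=(1+0>=2)=0 G3=G3|G2=1|1=1 G4=(1+0>=2)=0 -> 10010
Step 2: G0=1(const) G1=0(const) G2=(1+1>=2)=1 G3=G3|G2=1|0=1 G4=(1+0>=2)=0 -> 10110
Step 3: G0=1(const) G1=0(const) G2=(1+1>=2)=1 G3=G3|G2=1|1=1 G4=(1+0>=2)=0 -> 10110
Fixed point reached at step 2: 10110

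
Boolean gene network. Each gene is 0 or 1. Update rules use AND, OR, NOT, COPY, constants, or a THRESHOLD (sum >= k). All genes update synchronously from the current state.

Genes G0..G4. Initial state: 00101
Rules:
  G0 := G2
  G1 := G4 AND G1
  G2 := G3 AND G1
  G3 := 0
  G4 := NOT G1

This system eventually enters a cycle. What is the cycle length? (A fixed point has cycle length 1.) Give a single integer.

Step 0: 00101
Step 1: G0=G2=1 G1=G4&G1=1&0=0 G2=G3&G1=0&0=0 G3=0(const) G4=NOT G1=NOT 0=1 -> 10001
Step 2: G0=G2=0 G1=G4&G1=1&0=0 G2=G3&G1=0&0=0 G3=0(const) G4=NOT G1=NOT 0=1 -> 00001
Step 3: G0=G2=0 G1=G4&G1=1&0=0 G2=G3&G1=0&0=0 G3=0(const) G4=NOT G1=NOT 0=1 -> 00001
State from step 3 equals state from step 2 -> cycle length 1

Answer: 1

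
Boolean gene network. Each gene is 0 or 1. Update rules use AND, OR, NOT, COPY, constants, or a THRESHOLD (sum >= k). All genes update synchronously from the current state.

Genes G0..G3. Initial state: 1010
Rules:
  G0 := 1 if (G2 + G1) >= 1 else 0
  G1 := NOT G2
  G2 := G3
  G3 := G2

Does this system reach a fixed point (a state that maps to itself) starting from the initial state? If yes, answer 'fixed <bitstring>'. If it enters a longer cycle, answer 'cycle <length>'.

Step 0: 1010
Step 1: G0=(1+0>=1)=1 G1=NOT G2=NOT 1=0 G2=G3=0 G3=G2=1 -> 1001
Step 2: G0=(0+0>=1)=0 G1=NOT G2=NOT 0=1 G2=G3=1 G3=G2=0 -> 0110
Step 3: G0=(1+1>=1)=1 G1=NOT G2=NOT 1=0 G2=G3=0 G3=G2=1 -> 1001
Cycle of length 2 starting at step 1 -> no fixed point

Answer: cycle 2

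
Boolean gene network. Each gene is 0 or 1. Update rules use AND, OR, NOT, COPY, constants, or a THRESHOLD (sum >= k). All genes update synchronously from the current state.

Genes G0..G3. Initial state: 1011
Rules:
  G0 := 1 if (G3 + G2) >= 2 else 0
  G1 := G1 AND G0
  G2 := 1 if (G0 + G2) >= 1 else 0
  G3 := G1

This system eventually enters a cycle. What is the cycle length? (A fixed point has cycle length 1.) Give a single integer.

Answer: 1

Derivation:
Step 0: 1011
Step 1: G0=(1+1>=2)=1 G1=G1&G0=0&1=0 G2=(1+1>=1)=1 G3=G1=0 -> 1010
Step 2: G0=(0+1>=2)=0 G1=G1&G0=0&1=0 G2=(1+1>=1)=1 G3=G1=0 -> 0010
Step 3: G0=(0+1>=2)=0 G1=G1&G0=0&0=0 G2=(0+1>=1)=1 G3=G1=0 -> 0010
State from step 3 equals state from step 2 -> cycle length 1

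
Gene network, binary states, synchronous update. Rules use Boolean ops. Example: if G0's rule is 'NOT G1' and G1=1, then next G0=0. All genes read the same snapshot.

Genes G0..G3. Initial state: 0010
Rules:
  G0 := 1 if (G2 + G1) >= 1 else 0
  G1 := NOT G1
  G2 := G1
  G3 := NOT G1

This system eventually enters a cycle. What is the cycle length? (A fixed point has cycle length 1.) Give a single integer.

Answer: 2

Derivation:
Step 0: 0010
Step 1: G0=(1+0>=1)=1 G1=NOT G1=NOT 0=1 G2=G1=0 G3=NOT G1=NOT 0=1 -> 1101
Step 2: G0=(0+1>=1)=1 G1=NOT G1=NOT 1=0 G2=G1=1 G3=NOT G1=NOT 1=0 -> 1010
Step 3: G0=(1+0>=1)=1 G1=NOT G1=NOT 0=1 G2=G1=0 G3=NOT G1=NOT 0=1 -> 1101
State from step 3 equals state from step 1 -> cycle length 2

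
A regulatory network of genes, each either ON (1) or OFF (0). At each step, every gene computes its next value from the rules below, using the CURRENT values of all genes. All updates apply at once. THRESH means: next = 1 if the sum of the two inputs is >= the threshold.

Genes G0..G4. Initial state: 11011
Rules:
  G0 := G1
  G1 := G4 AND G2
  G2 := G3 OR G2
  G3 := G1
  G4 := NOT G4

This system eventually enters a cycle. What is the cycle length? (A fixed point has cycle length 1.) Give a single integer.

Answer: 2

Derivation:
Step 0: 11011
Step 1: G0=G1=1 G1=G4&G2=1&0=0 G2=G3|G2=1|0=1 G3=G1=1 G4=NOT G4=NOT 1=0 -> 10110
Step 2: G0=G1=0 G1=G4&G2=0&1=0 G2=G3|G2=1|1=1 G3=G1=0 G4=NOT G4=NOT 0=1 -> 00101
Step 3: G0=G1=0 G1=G4&G2=1&1=1 G2=G3|G2=0|1=1 G3=G1=0 G4=NOT G4=NOT 1=0 -> 01100
Step 4: G0=G1=1 G1=G4&G2=0&1=0 G2=G3|G2=0|1=1 G3=G1=1 G4=NOT G4=NOT 0=1 -> 10111
Step 5: G0=G1=0 G1=G4&G2=1&1=1 G2=G3|G2=1|1=1 G3=G1=0 G4=NOT G4=NOT 1=0 -> 01100
State from step 5 equals state from step 3 -> cycle length 2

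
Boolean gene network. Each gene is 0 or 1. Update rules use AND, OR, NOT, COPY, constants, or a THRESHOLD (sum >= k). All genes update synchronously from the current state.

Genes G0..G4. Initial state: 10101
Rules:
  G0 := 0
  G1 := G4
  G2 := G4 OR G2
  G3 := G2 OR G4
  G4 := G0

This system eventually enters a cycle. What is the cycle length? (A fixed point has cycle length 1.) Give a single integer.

Answer: 1

Derivation:
Step 0: 10101
Step 1: G0=0(const) G1=G4=1 G2=G4|G2=1|1=1 G3=G2|G4=1|1=1 G4=G0=1 -> 01111
Step 2: G0=0(const) G1=G4=1 G2=G4|G2=1|1=1 G3=G2|G4=1|1=1 G4=G0=0 -> 01110
Step 3: G0=0(const) G1=G4=0 G2=G4|G2=0|1=1 G3=G2|G4=1|0=1 G4=G0=0 -> 00110
Step 4: G0=0(const) G1=G4=0 G2=G4|G2=0|1=1 G3=G2|G4=1|0=1 G4=G0=0 -> 00110
State from step 4 equals state from step 3 -> cycle length 1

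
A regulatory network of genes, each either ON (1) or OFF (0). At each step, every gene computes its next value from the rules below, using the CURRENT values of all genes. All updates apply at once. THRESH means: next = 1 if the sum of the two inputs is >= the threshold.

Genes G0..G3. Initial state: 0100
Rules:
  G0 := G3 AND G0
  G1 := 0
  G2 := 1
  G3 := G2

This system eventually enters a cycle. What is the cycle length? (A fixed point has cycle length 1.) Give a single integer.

Answer: 1

Derivation:
Step 0: 0100
Step 1: G0=G3&G0=0&0=0 G1=0(const) G2=1(const) G3=G2=0 -> 0010
Step 2: G0=G3&G0=0&0=0 G1=0(const) G2=1(const) G3=G2=1 -> 0011
Step 3: G0=G3&G0=1&0=0 G1=0(const) G2=1(const) G3=G2=1 -> 0011
State from step 3 equals state from step 2 -> cycle length 1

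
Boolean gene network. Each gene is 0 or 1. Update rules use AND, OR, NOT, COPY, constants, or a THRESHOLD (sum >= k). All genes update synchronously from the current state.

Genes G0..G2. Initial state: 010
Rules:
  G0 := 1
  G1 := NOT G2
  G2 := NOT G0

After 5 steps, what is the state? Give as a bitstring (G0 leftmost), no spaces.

Step 1: G0=1(const) G1=NOT G2=NOT 0=1 G2=NOT G0=NOT 0=1 -> 111
Step 2: G0=1(const) G1=NOT G2=NOT 1=0 G2=NOT G0=NOT 1=0 -> 100
Step 3: G0=1(const) G1=NOT G2=NOT 0=1 G2=NOT G0=NOT 1=0 -> 110
Step 4: G0=1(const) G1=NOT G2=NOT 0=1 G2=NOT G0=NOT 1=0 -> 110
Step 5: G0=1(const) G1=NOT G2=NOT 0=1 G2=NOT G0=NOT 1=0 -> 110

110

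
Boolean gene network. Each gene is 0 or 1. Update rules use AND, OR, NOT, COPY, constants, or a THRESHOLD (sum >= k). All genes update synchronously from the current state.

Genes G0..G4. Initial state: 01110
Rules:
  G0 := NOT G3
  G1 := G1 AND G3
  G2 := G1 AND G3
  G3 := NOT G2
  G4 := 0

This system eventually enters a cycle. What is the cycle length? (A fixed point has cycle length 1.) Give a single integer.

Step 0: 01110
Step 1: G0=NOT G3=NOT 1=0 G1=G1&G3=1&1=1 G2=G1&G3=1&1=1 G3=NOT G2=NOT 1=0 G4=0(const) -> 01100
Step 2: G0=NOT G3=NOT 0=1 G1=G1&G3=1&0=0 G2=G1&G3=1&0=0 G3=NOT G2=NOT 1=0 G4=0(const) -> 10000
Step 3: G0=NOT G3=NOT 0=1 G1=G1&G3=0&0=0 G2=G1&G3=0&0=0 G3=NOT G2=NOT 0=1 G4=0(const) -> 10010
Step 4: G0=NOT G3=NOT 1=0 G1=G1&G3=0&1=0 G2=G1&G3=0&1=0 G3=NOT G2=NOT 0=1 G4=0(const) -> 00010
Step 5: G0=NOT G3=NOT 1=0 G1=G1&G3=0&1=0 G2=G1&G3=0&1=0 G3=NOT G2=NOT 0=1 G4=0(const) -> 00010
State from step 5 equals state from step 4 -> cycle length 1

Answer: 1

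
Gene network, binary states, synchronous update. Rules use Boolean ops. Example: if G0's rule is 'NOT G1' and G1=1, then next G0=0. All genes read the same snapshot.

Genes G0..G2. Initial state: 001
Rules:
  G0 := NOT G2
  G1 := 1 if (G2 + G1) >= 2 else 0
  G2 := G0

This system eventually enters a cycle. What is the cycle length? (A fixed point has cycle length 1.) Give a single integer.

Step 0: 001
Step 1: G0=NOT G2=NOT 1=0 G1=(1+0>=2)=0 G2=G0=0 -> 000
Step 2: G0=NOT G2=NOT 0=1 G1=(0+0>=2)=0 G2=G0=0 -> 100
Step 3: G0=NOT G2=NOT 0=1 G1=(0+0>=2)=0 G2=G0=1 -> 101
Step 4: G0=NOT G2=NOT 1=0 G1=(1+0>=2)=0 G2=G0=1 -> 001
State from step 4 equals state from step 0 -> cycle length 4

Answer: 4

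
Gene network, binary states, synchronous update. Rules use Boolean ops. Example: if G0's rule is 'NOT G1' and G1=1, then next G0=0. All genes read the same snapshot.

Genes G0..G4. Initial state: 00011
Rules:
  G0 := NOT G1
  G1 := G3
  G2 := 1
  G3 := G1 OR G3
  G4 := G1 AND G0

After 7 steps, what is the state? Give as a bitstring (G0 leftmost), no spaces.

Step 1: G0=NOT G1=NOT 0=1 G1=G3=1 G2=1(const) G3=G1|G3=0|1=1 G4=G1&G0=0&0=0 -> 11110
Step 2: G0=NOT G1=NOT 1=0 G1=G3=1 G2=1(const) G3=G1|G3=1|1=1 G4=G1&G0=1&1=1 -> 01111
Step 3: G0=NOT G1=NOT 1=0 G1=G3=1 G2=1(const) G3=G1|G3=1|1=1 G4=G1&G0=1&0=0 -> 01110
Step 4: G0=NOT G1=NOT 1=0 G1=G3=1 G2=1(const) G3=G1|G3=1|1=1 G4=G1&G0=1&0=0 -> 01110
Step 5: G0=NOT G1=NOT 1=0 G1=G3=1 G2=1(const) G3=G1|G3=1|1=1 G4=G1&G0=1&0=0 -> 01110
Step 6: G0=NOT G1=NOT 1=0 G1=G3=1 G2=1(const) G3=G1|G3=1|1=1 G4=G1&G0=1&0=0 -> 01110
Step 7: G0=NOT G1=NOT 1=0 G1=G3=1 G2=1(const) G3=G1|G3=1|1=1 G4=G1&G0=1&0=0 -> 01110

01110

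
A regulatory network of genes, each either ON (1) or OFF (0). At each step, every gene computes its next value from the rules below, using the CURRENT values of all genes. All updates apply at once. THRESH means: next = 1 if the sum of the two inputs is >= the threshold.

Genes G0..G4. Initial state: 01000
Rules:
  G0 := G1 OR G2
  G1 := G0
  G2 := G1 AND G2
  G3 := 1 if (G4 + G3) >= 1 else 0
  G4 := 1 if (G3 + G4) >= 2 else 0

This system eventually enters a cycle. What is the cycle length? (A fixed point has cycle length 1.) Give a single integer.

Step 0: 01000
Step 1: G0=G1|G2=1|0=1 G1=G0=0 G2=G1&G2=1&0=0 G3=(0+0>=1)=0 G4=(0+0>=2)=0 -> 10000
Step 2: G0=G1|G2=0|0=0 G1=G0=1 G2=G1&G2=0&0=0 G3=(0+0>=1)=0 G4=(0+0>=2)=0 -> 01000
State from step 2 equals state from step 0 -> cycle length 2

Answer: 2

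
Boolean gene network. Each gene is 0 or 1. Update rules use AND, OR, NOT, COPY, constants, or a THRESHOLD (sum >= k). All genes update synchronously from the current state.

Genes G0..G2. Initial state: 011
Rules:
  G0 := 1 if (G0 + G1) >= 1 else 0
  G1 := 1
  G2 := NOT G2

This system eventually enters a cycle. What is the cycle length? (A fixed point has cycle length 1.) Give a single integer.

Step 0: 011
Step 1: G0=(0+1>=1)=1 G1=1(const) G2=NOT G2=NOT 1=0 -> 110
Step 2: G0=(1+1>=1)=1 G1=1(const) G2=NOT G2=NOT 0=1 -> 111
Step 3: G0=(1+1>=1)=1 G1=1(const) G2=NOT G2=NOT 1=0 -> 110
State from step 3 equals state from step 1 -> cycle length 2

Answer: 2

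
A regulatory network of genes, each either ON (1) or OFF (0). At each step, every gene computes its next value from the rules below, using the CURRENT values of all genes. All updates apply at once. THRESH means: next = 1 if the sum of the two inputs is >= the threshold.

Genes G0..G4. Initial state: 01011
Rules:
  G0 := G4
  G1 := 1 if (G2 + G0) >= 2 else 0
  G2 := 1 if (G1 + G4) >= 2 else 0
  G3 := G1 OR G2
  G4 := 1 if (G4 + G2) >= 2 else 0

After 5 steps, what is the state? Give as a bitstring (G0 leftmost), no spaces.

Step 1: G0=G4=1 G1=(0+0>=2)=0 G2=(1+1>=2)=1 G3=G1|G2=1|0=1 G4=(1+0>=2)=0 -> 10110
Step 2: G0=G4=0 G1=(1+1>=2)=1 G2=(0+0>=2)=0 G3=G1|G2=0|1=1 G4=(0+1>=2)=0 -> 01010
Step 3: G0=G4=0 G1=(0+0>=2)=0 G2=(1+0>=2)=0 G3=G1|G2=1|0=1 G4=(0+0>=2)=0 -> 00010
Step 4: G0=G4=0 G1=(0+0>=2)=0 G2=(0+0>=2)=0 G3=G1|G2=0|0=0 G4=(0+0>=2)=0 -> 00000
Step 5: G0=G4=0 G1=(0+0>=2)=0 G2=(0+0>=2)=0 G3=G1|G2=0|0=0 G4=(0+0>=2)=0 -> 00000

00000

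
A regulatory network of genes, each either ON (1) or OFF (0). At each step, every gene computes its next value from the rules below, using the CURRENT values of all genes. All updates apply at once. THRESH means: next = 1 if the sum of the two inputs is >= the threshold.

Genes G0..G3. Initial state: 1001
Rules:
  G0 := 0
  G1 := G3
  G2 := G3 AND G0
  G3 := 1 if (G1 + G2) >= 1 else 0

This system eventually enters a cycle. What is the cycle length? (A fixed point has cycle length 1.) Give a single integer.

Step 0: 1001
Step 1: G0=0(const) G1=G3=1 G2=G3&G0=1&1=1 G3=(0+0>=1)=0 -> 0110
Step 2: G0=0(const) G1=G3=0 G2=G3&G0=0&0=0 G3=(1+1>=1)=1 -> 0001
Step 3: G0=0(const) G1=G3=1 G2=G3&G0=1&0=0 G3=(0+0>=1)=0 -> 0100
Step 4: G0=0(const) G1=G3=0 G2=G3&G0=0&0=0 G3=(1+0>=1)=1 -> 0001
State from step 4 equals state from step 2 -> cycle length 2

Answer: 2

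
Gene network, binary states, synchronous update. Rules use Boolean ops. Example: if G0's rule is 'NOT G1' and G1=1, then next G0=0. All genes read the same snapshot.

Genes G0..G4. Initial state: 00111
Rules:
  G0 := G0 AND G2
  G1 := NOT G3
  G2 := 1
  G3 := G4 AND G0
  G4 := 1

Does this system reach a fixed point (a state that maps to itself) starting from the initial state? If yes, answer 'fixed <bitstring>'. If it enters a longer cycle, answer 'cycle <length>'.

Answer: fixed 01101

Derivation:
Step 0: 00111
Step 1: G0=G0&G2=0&1=0 G1=NOT G3=NOT 1=0 G2=1(const) G3=G4&G0=1&0=0 G4=1(const) -> 00101
Step 2: G0=G0&G2=0&1=0 G1=NOT G3=NOT 0=1 G2=1(const) G3=G4&G0=1&0=0 G4=1(const) -> 01101
Step 3: G0=G0&G2=0&1=0 G1=NOT G3=NOT 0=1 G2=1(const) G3=G4&G0=1&0=0 G4=1(const) -> 01101
Fixed point reached at step 2: 01101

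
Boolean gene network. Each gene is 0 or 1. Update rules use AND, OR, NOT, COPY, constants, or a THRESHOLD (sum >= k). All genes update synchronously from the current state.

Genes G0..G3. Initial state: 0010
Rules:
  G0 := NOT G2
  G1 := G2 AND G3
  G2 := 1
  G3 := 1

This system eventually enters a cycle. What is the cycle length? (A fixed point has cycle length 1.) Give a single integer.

Answer: 1

Derivation:
Step 0: 0010
Step 1: G0=NOT G2=NOT 1=0 G1=G2&G3=1&0=0 G2=1(const) G3=1(const) -> 0011
Step 2: G0=NOT G2=NOT 1=0 G1=G2&G3=1&1=1 G2=1(const) G3=1(const) -> 0111
Step 3: G0=NOT G2=NOT 1=0 G1=G2&G3=1&1=1 G2=1(const) G3=1(const) -> 0111
State from step 3 equals state from step 2 -> cycle length 1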